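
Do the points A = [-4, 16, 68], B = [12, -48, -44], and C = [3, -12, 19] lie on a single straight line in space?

AB = (16, -64, -112), AC = (7, -28, -49).
AB × AC = (0, 0, 0).
The cross product vanishes, so the three points are collinear.

Yes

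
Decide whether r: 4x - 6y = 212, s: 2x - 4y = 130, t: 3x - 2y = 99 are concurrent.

Yes

Intersecting r and s: solving the 2×2 system gives (x, y) = (17, -24).
Substitute into t: (3)(17) + (-2)(-24) = 99.
This equals 99, so (17, -24) lies on all three lines and they are concurrent.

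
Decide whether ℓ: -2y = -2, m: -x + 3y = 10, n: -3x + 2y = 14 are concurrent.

The three lines meet at one point iff the augmented coefficient matrix [aᵢ bᵢ cᵢ] has rank < 3, i.e. its determinant vanishes.
Here the determinant is 18.
Nonzero, so no common point exists.

No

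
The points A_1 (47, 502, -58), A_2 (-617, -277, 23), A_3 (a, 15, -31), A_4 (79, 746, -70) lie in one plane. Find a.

Coplanarity ⇔ det[A_1A_2; A_1A_3; A_1A_4] = 0.
Expanding, this is linear in a: (10416)a + (593712) = 0.
So a = -57.

-57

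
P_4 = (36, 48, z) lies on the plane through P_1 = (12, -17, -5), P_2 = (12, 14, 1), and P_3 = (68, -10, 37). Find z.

25

A normal to the plane is n = P_1P_2 × P_1P_3 = (1260, 336, -1736).
P_4 lies in the plane iff n · P_1P_4 = 0.
This gives (-1736)z + (43400) = 0, so z = 25.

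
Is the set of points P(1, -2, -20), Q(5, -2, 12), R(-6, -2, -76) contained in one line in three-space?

Yes

PQ = (4, 0, 32), PR = (-7, 0, -56).
PQ × PR = (0, 0, 0).
The cross product vanishes, so the three points are collinear.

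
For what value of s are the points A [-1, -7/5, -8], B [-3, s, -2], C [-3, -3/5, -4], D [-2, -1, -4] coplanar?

-3/5

Normal to plane ACD: n = (8/5, 4, 0); plane equation n·P = -36/5.
Requiring n·B = -36/5: (4)s + (-24/5) = -36/5.
So s = -3/5.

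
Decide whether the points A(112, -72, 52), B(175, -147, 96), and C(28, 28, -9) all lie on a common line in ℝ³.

No

AB = (63, -75, 44), AC = (-84, 100, -61).
Comparing components 2 and 3: (-75)(-61) − (44)(100) = 175 ≠ 0, so AB and AC are not parallel and the points are not collinear.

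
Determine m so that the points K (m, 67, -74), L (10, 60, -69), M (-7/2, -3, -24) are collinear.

Collinearity requires KL × KM = 0; each component is linear in m.
The y-component gives (45)m + (-1035/2) = 0, so m = 23/2.
The remaining components then also vanish.

23/2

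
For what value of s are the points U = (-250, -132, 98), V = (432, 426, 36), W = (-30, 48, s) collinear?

78

Collinearity requires UV × UW = 0; each component is linear in s.
The x-component gives (558)s + (-43524) = 0, so s = 78.
The remaining components then also vanish.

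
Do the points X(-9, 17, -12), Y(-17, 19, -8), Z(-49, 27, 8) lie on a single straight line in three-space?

Yes

XY = (-8, 2, 4), XZ = (-40, 10, 20).
XY × XZ = (0, 0, 0).
The cross product vanishes, so the three points are collinear.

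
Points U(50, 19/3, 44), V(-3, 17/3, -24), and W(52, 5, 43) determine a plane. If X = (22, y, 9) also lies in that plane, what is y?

The plane through U, V, W has equation −90x − 189y + 72z = -2529.
Substituting X: (-189)y + (-1332) = -2529, so y = 19/3.

19/3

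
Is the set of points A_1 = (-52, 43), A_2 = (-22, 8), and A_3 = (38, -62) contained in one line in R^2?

A_1A_2 = (30, -35), A_1A_3 = (90, -105).
Twice the signed area of △A_1A_2A_3 is (30)(-105) − (-35)(90) = 0.
The triangle is degenerate (zero area), so the points are collinear.

Yes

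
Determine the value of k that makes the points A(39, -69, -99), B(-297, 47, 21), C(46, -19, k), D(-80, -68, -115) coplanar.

The points are coplanar iff AB · (AC × AD) = 0.
Expanding, this is linear in k: (-13468)k + (-336700) = 0.
So k = -25.

-25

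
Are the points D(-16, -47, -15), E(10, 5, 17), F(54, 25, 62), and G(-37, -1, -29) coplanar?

Yes

With D as base: DE = (26, 52, 32), DF = (70, 72, 77), DG = (-21, 46, -14).
DF × DG = (-4550, -637, 4732).
DE · (DF × DG) = 0.
The scalar triple product vanishes, so the four points are coplanar.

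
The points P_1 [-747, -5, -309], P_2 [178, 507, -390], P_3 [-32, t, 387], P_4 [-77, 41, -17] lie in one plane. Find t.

-312

Normal to plane P_1P_2P_4: n = (153230, -324370, -300490); plane equation n·P = -19989550.
Requiring n·P_3 = -19989550: (-324370)t + (-121192990) = -19989550.
So t = -312.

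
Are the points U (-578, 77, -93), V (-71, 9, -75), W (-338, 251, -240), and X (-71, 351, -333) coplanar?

No

The four points are coplanar iff the 3×3 determinant with rows UV, UW, UX is zero.
Rows: (507, -68, 18), (240, 174, -147), (507, 274, -240).
Expanding along the first row: (507)(-1482) − (-68)(16929) + (18)(-22458) = -4446.
Nonzero ⇒ not coplanar.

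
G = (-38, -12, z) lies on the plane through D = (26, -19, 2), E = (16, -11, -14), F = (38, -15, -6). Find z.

Coplanarity requires DE · (DF × DG) = 0.
DE = (-10, 8, -16), DF = (12, 4, -8); the triple product is linear in z with coefficient -136 and constant term -1632.
Setting it to zero: z = -12.

-12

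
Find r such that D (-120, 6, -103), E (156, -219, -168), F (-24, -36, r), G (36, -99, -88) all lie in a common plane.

-41

Normal to plane DEG: n = (-10200, -14280, 6120); plane equation n·P = 507960.
Requiring n·F = 507960: (6120)r + (758880) = 507960.
So r = -41.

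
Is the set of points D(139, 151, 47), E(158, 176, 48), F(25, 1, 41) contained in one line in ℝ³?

Yes

DE = (19, 25, 1), DF = (-114, -150, -6).
DE × DF = (0, 0, 0).
The cross product vanishes, so the three points are collinear.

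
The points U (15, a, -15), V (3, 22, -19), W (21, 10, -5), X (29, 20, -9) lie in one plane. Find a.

Coplanarity ⇔ det[UV; UW; UX] = 0.
Expanding, this is linear in a: (-184)a + (4048) = 0.
So a = 22.

22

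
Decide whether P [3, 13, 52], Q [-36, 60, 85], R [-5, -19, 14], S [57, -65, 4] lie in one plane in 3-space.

With P as base: PQ = (-39, 47, 33), PR = (-8, -32, -38), PS = (54, -78, -48).
PR × PS = (-1428, -2436, 2352).
PQ · (PR × PS) = 18816.
Since 18816 ≠ 0, the four points are not coplanar.

No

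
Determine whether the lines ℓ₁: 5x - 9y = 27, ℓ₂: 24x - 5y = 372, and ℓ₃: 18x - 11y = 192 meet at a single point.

No

The three lines meet at one point iff the augmented coefficient matrix [aᵢ bᵢ cᵢ] has rank < 3, i.e. its determinant vanishes.
Here the determinant is -7830.
Nonzero, so no common point exists.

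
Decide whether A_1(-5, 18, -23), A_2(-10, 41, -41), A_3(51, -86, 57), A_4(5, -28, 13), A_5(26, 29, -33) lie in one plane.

Yes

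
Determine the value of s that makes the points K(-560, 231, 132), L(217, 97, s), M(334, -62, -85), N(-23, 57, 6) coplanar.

Normal to plane KMN: n = (-840, -3885, 1785); plane equation n·P = -191415.
Requiring n·L = -191415: (1785)s + (-559125) = -191415.
So s = 206.

206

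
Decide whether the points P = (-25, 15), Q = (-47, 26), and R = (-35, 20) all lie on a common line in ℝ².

PQ = (-22, 11), PR = (-10, 5).
Checking proportionality: PR = 5/11·PQ, so the vectors are parallel and the points are collinear.

Yes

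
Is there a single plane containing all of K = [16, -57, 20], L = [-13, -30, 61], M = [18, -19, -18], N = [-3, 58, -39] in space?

Yes

A normal to the plane through K, L, M is n = KL × KM = (-2584, -1020, -1156).
The plane has equation n·P = -6324. For N: n·N = -6324.
Equal, so N lies in the plane and all four are coplanar.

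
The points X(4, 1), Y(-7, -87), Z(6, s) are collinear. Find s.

The three points are collinear iff det[XY; XZ] = 0.
This determinant is linear in s: (-11)s + (187) = 0, so s = 17.

17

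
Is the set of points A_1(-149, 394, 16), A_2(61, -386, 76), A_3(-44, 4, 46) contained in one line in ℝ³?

Yes

A_1A_2 = (210, -780, 60), A_1A_3 = (105, -390, 30).
Each component of A_1A_3 is 1/2 times the corresponding component of A_1A_2, so A_1A_3 = 1/2·A_1A_2 and the points are collinear.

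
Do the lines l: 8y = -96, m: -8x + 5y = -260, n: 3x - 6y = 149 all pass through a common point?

No

Intersecting l and m: solving the 2×2 system gives (x, y) = (25, -12).
Substitute into n: (3)(25) + (-6)(-12) = 147.
But n requires 149 ≠ 147, so the three lines have no common point.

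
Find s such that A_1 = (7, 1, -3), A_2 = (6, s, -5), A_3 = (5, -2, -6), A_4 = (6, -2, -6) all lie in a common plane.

Normal to plane A_1A_3A_4: n = (0, -3, 3); plane equation n·P = -12.
Requiring n·A_2 = -12: (-3)s + (-15) = -12.
So s = -1.

-1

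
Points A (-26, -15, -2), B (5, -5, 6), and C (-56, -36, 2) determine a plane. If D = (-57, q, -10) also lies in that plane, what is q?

The plane through A, B, C has equation 208x − 364y − 351z = 754.
Substituting D: (-364)q + (-8346) = 754, so q = -25.

-25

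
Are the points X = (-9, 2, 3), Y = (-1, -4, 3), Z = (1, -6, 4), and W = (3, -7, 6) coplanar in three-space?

A normal to the plane through X, Y, Z is n = XY × XZ = (-6, -8, -4).
The plane has equation n·P = 26. For W: n·W = 14.
14 ≠ 26, so W is off the plane.

No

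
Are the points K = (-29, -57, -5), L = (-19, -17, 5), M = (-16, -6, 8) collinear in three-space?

No

KL = (10, 40, 10), KM = (13, 51, 13).
KL × KM = (10, 0, -10).
The cross product is nonzero, so the points do not lie on one line.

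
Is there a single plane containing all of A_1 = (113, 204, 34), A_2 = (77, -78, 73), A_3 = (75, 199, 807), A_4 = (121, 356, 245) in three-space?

With A_1 as base: A_1A_2 = (-36, -282, 39), A_1A_3 = (-38, -5, 773), A_1A_4 = (8, 152, 211).
A_1A_3 × A_1A_4 = (-118551, 14202, -5736).
A_1A_2 · (A_1A_3 × A_1A_4) = 39168.
Since 39168 ≠ 0, the four points are not coplanar.

No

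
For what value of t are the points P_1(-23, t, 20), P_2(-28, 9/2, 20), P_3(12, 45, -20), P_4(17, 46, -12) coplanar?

Coplanarity ⇔ det[P_1P_2; P_1P_3; P_1P_4] = 0.
Expanding, this is linear in t: (520)t + (-4160) = 0.
So t = 8.

8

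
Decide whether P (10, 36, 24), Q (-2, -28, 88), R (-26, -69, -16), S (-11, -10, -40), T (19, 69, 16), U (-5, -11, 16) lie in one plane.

The plane through P, Q, R has normal n = PQ × PR = (9280, -2784, -1044) and equation n·X = -32480.
Checking the remaining points: n·S = -32480, n·T = -32480, n·U = -32480.
All equal -32480, so all 6 points lie in one plane.

Yes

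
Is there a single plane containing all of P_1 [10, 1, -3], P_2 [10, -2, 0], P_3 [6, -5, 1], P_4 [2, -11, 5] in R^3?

With P_1 as base: P_1P_2 = (0, -3, 3), P_1P_3 = (-4, -6, 4), P_1P_4 = (-8, -12, 8).
P_1P_3 × P_1P_4 = (0, 0, 0).
P_1P_2 · (P_1P_3 × P_1P_4) = 0.
The scalar triple product vanishes, so the four points are coplanar.

Yes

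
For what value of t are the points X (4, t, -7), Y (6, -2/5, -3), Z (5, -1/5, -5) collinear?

0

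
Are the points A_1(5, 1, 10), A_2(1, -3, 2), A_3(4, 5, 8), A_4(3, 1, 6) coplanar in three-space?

Yes

A normal to the plane through A_1, A_2, A_3 is n = A_1A_2 × A_1A_3 = (40, 0, -20).
The plane has equation n·P = 0. For A_4: n·A_4 = 0.
Equal, so A_4 lies in the plane and all four are coplanar.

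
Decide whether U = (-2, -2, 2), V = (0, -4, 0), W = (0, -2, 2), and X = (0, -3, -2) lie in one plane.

No

The four points are coplanar iff the 3×3 determinant with rows UV, UW, UX is zero.
Rows: (2, -2, -2), (2, 0, 0), (2, -1, -4).
Expanding along the first row: (2)(0) − (-2)(-8) + (-2)(-2) = -12.
Nonzero ⇒ not coplanar.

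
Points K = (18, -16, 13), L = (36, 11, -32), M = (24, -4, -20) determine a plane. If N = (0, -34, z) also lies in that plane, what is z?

4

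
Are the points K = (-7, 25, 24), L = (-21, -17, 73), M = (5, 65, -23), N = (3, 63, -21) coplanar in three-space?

Yes

The four points are coplanar iff the 3×3 determinant with rows KL, KM, KN is zero.
Rows: (-14, -42, 49), (12, 40, -47), (10, 38, -45).
Expanding along the first row: (-14)(-14) − (-42)(-70) + (49)(56) = 0.
Zero determinant ⇒ coplanar.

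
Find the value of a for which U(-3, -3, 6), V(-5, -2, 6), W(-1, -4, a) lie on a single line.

Direction UV = (-2, 1, 0). From the x-coordinate of W, the parameter along the line is τ = (-1 − (-3))/(-2) = -1.
Then a = 6 + (-1)·(0) = 6.

6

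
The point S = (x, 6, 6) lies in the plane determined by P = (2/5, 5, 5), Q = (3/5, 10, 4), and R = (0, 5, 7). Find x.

1/5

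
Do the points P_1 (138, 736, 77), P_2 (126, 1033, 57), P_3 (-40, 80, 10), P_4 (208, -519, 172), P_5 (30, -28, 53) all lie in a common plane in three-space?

No

The plane through P_1, P_2, P_3 has normal n = P_1P_2 × P_1P_3 = (-33019, 2756, 60738) and equation n·P = 2148620.
Checking the remaining points: n·P_4 = 2148620, n·P_5 = 2151376.
Since n·P_5 = 2151376 ≠ 2148620, P_5 is off the plane and the points are not all coplanar.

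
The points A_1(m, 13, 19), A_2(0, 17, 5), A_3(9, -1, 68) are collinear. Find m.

2

Collinearity requires A_1A_2 × A_1A_3 = 0; each component is linear in m.
The y-component gives (63)m + (-126) = 0, so m = 2.
The remaining components then also vanish.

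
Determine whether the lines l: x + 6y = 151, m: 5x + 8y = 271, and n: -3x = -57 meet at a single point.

Yes

The three lines meet at one point iff the augmented coefficient matrix [aᵢ bᵢ cᵢ] has rank < 3, i.e. its determinant vanishes.
Here the determinant is 0.
It vanishes, so the lines are concurrent at (19, 22).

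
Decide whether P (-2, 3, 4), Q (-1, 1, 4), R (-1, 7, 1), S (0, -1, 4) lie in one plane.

A normal to the plane through P, Q, R is n = PQ × PR = (6, 3, 6).
The plane has equation n·X = 21. For S: n·S = 21.
Equal, so S lies in the plane and all four are coplanar.

Yes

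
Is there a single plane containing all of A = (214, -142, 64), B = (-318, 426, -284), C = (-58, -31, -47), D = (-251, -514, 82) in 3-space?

No

With A as base: AB = (-532, 568, -348), AC = (-272, 111, -111), AD = (-465, -372, 18).
AC × AD = (-39294, 56511, 152799).
AB · (AC × AD) = -171396.
Since -171396 ≠ 0, the four points are not coplanar.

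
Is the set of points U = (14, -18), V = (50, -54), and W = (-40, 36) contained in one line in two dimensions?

Yes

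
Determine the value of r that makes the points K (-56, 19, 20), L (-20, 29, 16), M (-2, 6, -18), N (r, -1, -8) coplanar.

-44

The points are coplanar iff KL · (KM × KN) = 0.
Expanding, this is linear in r: (-432)r + (-19008) = 0.
So r = -44.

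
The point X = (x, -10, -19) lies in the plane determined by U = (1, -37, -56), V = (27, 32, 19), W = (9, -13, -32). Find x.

15

A normal to the plane is n = UV × UW = (-144, -24, 72).
X lies in the plane iff n · UX = 0.
This gives (-144)x + (2160) = 0, so x = 15.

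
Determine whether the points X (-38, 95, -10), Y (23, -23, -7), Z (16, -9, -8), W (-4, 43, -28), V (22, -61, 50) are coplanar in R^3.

The plane through X, Y, Z has normal n = XY × XZ = (76, 40, 28) and equation n·P = 632.
Checking the remaining points: n·W = 632, n·V = 632.
All equal 632, so all 5 points lie in one plane.

Yes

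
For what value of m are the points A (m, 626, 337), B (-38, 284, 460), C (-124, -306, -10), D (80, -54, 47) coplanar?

472

The points are coplanar iff AB · (AC × AD) = 0.
Expanding, this is linear in m: (-84810)m + (40030320) = 0.
So m = 472.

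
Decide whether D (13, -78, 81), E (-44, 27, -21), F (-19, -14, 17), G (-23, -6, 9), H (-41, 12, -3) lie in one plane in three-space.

Yes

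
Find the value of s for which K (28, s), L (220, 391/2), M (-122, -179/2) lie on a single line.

71/2

Collinearity: (K − L) must be parallel to (M − L) = (-342, -285).
Cross-multiplying the components: (s − 391/2)·(-342) = (-192)·(-285).
Solving gives s = 71/2.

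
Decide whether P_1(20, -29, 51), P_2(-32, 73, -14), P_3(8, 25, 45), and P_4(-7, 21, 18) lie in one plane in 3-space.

The four points are coplanar iff the 3×3 determinant with rows P_1P_2, P_1P_3, P_1P_4 is zero.
Rows: (-52, 102, -65), (-12, 54, -6), (-27, 50, -33).
Expanding along the first row: (-52)(-1482) − (102)(234) + (-65)(858) = -2574.
Nonzero ⇒ not coplanar.

No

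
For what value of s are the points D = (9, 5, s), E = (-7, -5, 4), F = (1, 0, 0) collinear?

Collinearity requires DE × DF = 0; each component is linear in s.
The x-component gives (5)s + (20) = 0, so s = -4.
The remaining components then also vanish.

-4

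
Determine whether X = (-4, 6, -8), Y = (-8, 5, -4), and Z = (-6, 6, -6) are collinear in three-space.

No

XY = (-4, -1, 4), XZ = (-2, 0, 2).
Comparing components 2 and 3: (-1)(2) − (4)(0) = -2 ≠ 0, so XY and XZ are not parallel and the points are not collinear.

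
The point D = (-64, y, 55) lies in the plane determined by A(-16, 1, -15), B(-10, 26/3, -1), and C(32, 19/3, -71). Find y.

1/3

A normal to the plane is n = AB × AC = (-504, 1008, -336).
D lies in the plane iff n · AD = 0.
This gives (1008)y + (-336) = 0, so y = 1/3.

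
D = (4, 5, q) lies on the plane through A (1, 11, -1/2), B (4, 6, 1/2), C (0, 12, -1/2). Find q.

A normal to the plane is n = AB × AC = (-1, -1, -2).
D lies in the plane iff n · AD = 0.
This gives (-2)q + (2) = 0, so q = 1.

1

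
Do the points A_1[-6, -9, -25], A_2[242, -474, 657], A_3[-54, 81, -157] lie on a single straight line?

Yes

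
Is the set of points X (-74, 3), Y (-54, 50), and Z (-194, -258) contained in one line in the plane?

No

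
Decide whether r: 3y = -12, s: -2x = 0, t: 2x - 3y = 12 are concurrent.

Intersecting r and s: solving the 2×2 system gives (x, y) = (0, -4).
Substitute into t: (2)(0) + (-3)(-4) = 12.
This equals 12, so (0, -4) lies on all three lines and they are concurrent.

Yes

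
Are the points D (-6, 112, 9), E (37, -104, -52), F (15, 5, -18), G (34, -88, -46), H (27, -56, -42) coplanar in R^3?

The plane through D, E, F has normal n = DE × DF = (-695, -120, -65) and equation n·P = -9855.
Checking the remaining points: n·G = -10080, n·H = -9315.
Since n·G = -10080 ≠ -9855, G is off the plane and the points are not all coplanar.

No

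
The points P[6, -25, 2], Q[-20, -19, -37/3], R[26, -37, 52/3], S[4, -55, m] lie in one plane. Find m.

56/3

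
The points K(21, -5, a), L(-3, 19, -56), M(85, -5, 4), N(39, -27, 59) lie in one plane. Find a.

4

Coplanarity ⇔ det[KL; KM; KN] = 0.
Expanding, this is linear in a: (3040)a + (-12160) = 0.
So a = 4.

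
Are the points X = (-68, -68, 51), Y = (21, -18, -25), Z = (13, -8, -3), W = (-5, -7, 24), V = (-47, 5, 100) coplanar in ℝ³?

The plane through X, Y, Z has normal n = XY × XZ = (1860, -1350, 1290) and equation n·P = 31110.
Checking the remaining points: n·W = 31110, n·V = 34830.
Since n·V = 34830 ≠ 31110, V is off the plane and the points are not all coplanar.

No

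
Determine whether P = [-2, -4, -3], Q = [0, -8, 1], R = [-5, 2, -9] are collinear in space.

Yes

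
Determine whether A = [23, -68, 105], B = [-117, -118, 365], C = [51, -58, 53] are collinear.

Yes

AB = (-140, -50, 260), AC = (28, 10, -52).
Each component of AC is -1/5 times the corresponding component of AB, so AC = -1/5·AB and the points are collinear.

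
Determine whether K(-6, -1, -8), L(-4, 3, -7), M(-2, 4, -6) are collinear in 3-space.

No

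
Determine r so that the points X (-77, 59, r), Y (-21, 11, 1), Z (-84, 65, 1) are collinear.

1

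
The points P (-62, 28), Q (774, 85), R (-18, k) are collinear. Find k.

Collinearity: (R − P) must be parallel to (Q − P) = (836, 57).
Cross-multiplying the components: (k − 28)·(836) = (44)·(57).
Solving gives k = 31.

31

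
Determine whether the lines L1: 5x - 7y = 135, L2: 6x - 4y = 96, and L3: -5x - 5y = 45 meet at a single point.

Intersecting L1 and L2: solving the 2×2 system gives (x, y) = (6, -15).
Substitute into L3: (-5)(6) + (-5)(-15) = 45.
This equals 45, so (6, -15) lies on all three lines and they are concurrent.

Yes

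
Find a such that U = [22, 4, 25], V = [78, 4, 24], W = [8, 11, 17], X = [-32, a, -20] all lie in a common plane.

Normal to plane UVW: n = (7, 462, 392); plane equation n·P = 11802.
Requiring n·X = 11802: (462)a + (-8064) = 11802.
So a = 43.

43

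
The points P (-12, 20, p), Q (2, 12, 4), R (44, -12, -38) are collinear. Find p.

18

Direction QR = (42, -24, -42). From the x-coordinate of P, the parameter along the line is τ = (-12 − 2)/42 = -1/3.
Then p = 4 + (-1/3)·(-42) = 18.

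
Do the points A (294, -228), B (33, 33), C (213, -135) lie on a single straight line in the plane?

AB = (-261, 261), AC = (-81, 93).
det[AB; AC] = (-261)(93) − (261)(-81) = -3132.
The determinant is nonzero, so they are not collinear.

No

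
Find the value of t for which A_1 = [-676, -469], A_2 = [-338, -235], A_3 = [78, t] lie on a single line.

53

Collinearity: (A_3 − A_1) must be parallel to (A_2 − A_1) = (338, 234).
Cross-multiplying the components: (t − (-469))·(338) = (754)·(234).
Solving gives t = 53.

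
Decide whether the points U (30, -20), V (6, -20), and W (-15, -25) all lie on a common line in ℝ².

UV = (-24, 0), UW = (-45, -5).
det[UV; UW] = (-24)(-5) − (0)(-45) = 120.
The determinant is nonzero, so they are not collinear.

No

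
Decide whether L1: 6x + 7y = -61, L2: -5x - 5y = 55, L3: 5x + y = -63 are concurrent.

The three lines meet at one point iff the augmented coefficient matrix [aᵢ bᵢ cᵢ] has rank < 3, i.e. its determinant vanishes.
Here the determinant is 60.
Nonzero, so no common point exists.

No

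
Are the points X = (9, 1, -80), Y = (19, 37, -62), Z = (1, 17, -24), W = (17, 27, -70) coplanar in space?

A normal to the plane through X, Y, Z is n = XY × XZ = (1728, -704, 448).
The plane has equation n·P = -20992. For W: n·W = -20992.
Equal, so W lies in the plane and all four are coplanar.

Yes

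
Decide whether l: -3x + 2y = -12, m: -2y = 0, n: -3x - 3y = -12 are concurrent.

Yes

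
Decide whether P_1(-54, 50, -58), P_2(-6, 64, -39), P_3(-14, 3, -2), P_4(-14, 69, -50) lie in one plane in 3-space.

With P_1 as base: P_1P_2 = (48, 14, 19), P_1P_3 = (40, -47, 56), P_1P_4 = (40, 19, 8).
P_1P_3 × P_1P_4 = (-1440, 1920, 2640).
P_1P_2 · (P_1P_3 × P_1P_4) = 7920.
Since 7920 ≠ 0, the four points are not coplanar.

No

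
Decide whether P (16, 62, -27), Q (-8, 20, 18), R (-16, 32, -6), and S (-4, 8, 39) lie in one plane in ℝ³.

With P as base: PQ = (-24, -42, 45), PR = (-32, -30, 21), PS = (-20, -54, 66).
PR × PS = (-846, 1692, 1128).
PQ · (PR × PS) = 0.
The scalar triple product vanishes, so the four points are coplanar.

Yes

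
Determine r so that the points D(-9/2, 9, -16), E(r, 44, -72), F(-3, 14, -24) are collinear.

6

Collinearity requires DE × DF = 0; each component is linear in r.
The y-component gives (8)r + (-48) = 0, so r = 6.
The remaining components then also vanish.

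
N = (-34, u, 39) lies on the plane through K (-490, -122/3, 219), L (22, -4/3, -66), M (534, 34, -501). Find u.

The plane through K, L, M has equation −7040x + 76800y − 2048z = -122112.
Substituting N: (76800)u + (159488) = -122112, so u = -11/3.

-11/3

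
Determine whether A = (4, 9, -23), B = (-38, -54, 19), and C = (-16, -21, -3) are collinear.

Yes

AB = (-42, -63, 42), AC = (-20, -30, 20).
Each component of AC is 10/21 times the corresponding component of AB, so AC = 10/21·AB and the points are collinear.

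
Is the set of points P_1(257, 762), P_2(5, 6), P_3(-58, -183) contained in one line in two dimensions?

Yes

P_1P_2 = (-252, -756), P_1P_3 = (-315, -945).
det[P_1P_2; P_1P_3] = (-252)(-945) − (-756)(-315) = 0.
The determinant is zero, so the points are collinear.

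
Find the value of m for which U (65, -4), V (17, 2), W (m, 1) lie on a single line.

The three points are collinear iff det[UV; UW] = 0.
This determinant is linear in m: (-6)m + (150) = 0, so m = 25.

25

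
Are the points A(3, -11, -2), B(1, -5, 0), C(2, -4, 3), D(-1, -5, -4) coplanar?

A normal to the plane through A, B, C is n = AB × AC = (16, 8, -8).
The plane has equation n·P = -24. For D: n·D = -24.
Equal, so D lies in the plane and all four are coplanar.

Yes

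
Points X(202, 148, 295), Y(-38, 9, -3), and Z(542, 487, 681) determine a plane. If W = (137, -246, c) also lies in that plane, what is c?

305

A normal to the plane is n = XY × XZ = (47368, -8680, -34100).
W lies in the plane iff n · XW = 0.
This gives (-34100)c + (10400500) = 0, so c = 305.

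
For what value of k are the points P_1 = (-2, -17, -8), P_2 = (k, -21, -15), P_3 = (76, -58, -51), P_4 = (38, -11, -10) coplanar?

23

The points are coplanar iff P_1P_2 · (P_1P_3 × P_1P_4) = 0.
Expanding, this is linear in k: (340)k + (-7820) = 0.
So k = 23.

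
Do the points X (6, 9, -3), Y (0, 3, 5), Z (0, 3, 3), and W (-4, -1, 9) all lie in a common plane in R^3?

Yes

With X as base: XY = (-6, -6, 8), XZ = (-6, -6, 6), XW = (-10, -10, 12).
XZ × XW = (-12, 12, 0).
XY · (XZ × XW) = 0.
The scalar triple product vanishes, so the four points are coplanar.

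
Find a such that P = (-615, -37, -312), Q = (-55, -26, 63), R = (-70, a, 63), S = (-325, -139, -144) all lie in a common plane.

15

Normal to plane PQS: n = (40098, 14670, -60310); plane equation n·X = -6386340.
Requiring n·R = -6386340: (14670)a + (-6606390) = -6386340.
So a = 15.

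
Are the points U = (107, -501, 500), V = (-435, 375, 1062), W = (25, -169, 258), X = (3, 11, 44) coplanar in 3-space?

Yes

The four points are coplanar iff the 3×3 determinant with rows UV, UW, UX is zero.
Rows: (-542, 876, 562), (-82, 332, -242), (-104, 512, -456).
Expanding along the first row: (-542)(-27488) − (876)(12224) + (562)(-7456) = 0.
Zero determinant ⇒ coplanar.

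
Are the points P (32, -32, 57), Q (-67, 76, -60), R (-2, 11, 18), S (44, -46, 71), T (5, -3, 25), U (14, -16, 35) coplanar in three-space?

The plane through P, Q, R has normal n = PQ × PR = (819, 117, -585) and equation n·X = -10881.
Checking the remaining points: n·S = -10881, n·T = -10881, n·U = -10881.
All equal -10881, so all 6 points lie in one plane.

Yes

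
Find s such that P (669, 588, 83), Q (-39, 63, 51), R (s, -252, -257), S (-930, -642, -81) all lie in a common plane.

-270

Normal to plane PQS: n = (46740, -64944, 31365); plane equation n·X = -4314717.
Requiring n·R = -4314717: (46740)s + (8305083) = -4314717.
So s = -270.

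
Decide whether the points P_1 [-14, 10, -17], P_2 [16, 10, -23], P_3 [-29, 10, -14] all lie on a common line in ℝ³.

Yes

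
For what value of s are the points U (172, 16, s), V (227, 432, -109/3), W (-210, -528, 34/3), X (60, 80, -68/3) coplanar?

Coplanarity ⇔ det[UV; UW; UX] = 0.
Expanding, this is linear in s: (6496)s + (-389760) = 0.
So s = 60.

60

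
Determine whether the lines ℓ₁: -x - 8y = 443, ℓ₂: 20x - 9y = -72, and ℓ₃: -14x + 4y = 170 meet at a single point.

Intersecting ℓ₁ and ℓ₂: solving the 2×2 system gives (x, y) = (-27, -52).
Substitute into ℓ₃: (-14)(-27) + (4)(-52) = 170.
This equals 170, so (-27, -52) lies on all three lines and they are concurrent.

Yes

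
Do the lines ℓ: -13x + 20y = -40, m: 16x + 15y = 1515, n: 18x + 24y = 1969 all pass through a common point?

No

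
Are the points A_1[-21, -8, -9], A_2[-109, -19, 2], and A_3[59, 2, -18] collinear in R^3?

A_1A_2 = (-88, -11, 11), A_1A_3 = (80, 10, -9).
A_1A_2 × A_1A_3 = (-11, 88, 0).
The cross product is nonzero, so the points do not lie on one line.

No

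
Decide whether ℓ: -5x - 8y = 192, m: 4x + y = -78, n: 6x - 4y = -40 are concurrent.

Intersecting ℓ and m: solving the 2×2 system gives (x, y) = (-16, -14).
Substitute into n: (6)(-16) + (-4)(-14) = -40.
This equals -40, so (-16, -14) lies on all three lines and they are concurrent.

Yes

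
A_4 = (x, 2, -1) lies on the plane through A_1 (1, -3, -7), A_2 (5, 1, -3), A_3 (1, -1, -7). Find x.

Coplanarity requires A_1A_2 · (A_1A_3 × A_1A_4) = 0.
A_1A_2 = (4, 4, 4), A_1A_3 = (0, 2, 0); the triple product is linear in x with coefficient -8 and constant term 56.
Setting it to zero: x = 7.

7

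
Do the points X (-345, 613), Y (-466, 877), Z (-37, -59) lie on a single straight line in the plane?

Yes

XY = (-121, 264), XZ = (308, -672).
Checking proportionality: XZ = -28/11·XY, so the vectors are parallel and the points are collinear.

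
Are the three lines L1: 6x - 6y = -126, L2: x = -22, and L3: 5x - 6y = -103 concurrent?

No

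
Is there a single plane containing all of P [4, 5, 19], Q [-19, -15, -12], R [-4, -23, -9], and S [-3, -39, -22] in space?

A normal to the plane through P, Q, R is n = PQ × PR = (-308, -396, 484).
The plane has equation n·X = 5984. For S: n·S = 5720.
5720 ≠ 5984, so S is off the plane.

No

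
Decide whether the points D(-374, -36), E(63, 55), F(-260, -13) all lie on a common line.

No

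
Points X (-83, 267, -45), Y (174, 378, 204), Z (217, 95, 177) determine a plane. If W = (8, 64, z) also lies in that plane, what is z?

Coplanarity requires XY · (XZ × XW) = 0.
XY = (257, 111, 249), XZ = (300, -172, 222); the triple product is linear in z with coefficient -77504 and constant term -930048.
Setting it to zero: z = -12.

-12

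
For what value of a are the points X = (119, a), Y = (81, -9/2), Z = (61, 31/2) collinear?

The three points are collinear iff det[XY; XZ] = 0.
This determinant is linear in a: (-20)a + (-850) = 0, so a = -85/2.

-85/2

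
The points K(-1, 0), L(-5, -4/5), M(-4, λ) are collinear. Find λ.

-3/5

Collinearity: (M − K) must be parallel to (L − K) = (-4, -4/5).
Cross-multiplying the components: (λ − 0)·(-4) = (-3)·(-4/5).
Solving gives λ = -3/5.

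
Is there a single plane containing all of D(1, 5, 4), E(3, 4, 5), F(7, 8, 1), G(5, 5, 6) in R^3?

The four points are coplanar iff the 3×3 determinant with rows DE, DF, DG is zero.
Rows: (2, -1, 1), (6, 3, -3), (4, 0, 2).
Expanding along the first row: (2)(6) − (-1)(24) + (1)(-12) = 24.
Nonzero ⇒ not coplanar.

No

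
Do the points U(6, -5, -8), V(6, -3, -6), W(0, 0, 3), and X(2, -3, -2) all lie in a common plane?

Yes

A normal to the plane through U, V, W is n = UV × UW = (12, -12, 12).
The plane has equation n·P = 36. For X: n·X = 36.
Equal, so X lies in the plane and all four are coplanar.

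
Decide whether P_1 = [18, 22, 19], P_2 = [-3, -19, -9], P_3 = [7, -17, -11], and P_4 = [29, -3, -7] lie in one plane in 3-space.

The four points are coplanar iff the 3×3 determinant with rows P_1P_2, P_1P_3, P_1P_4 is zero.
Rows: (-21, -41, -28), (-11, -39, -30), (11, -25, -26).
Expanding along the first row: (-21)(264) − (-41)(616) + (-28)(704) = 0.
Zero determinant ⇒ coplanar.

Yes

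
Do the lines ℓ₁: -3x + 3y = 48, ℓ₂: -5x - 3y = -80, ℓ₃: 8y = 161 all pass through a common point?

Intersecting ℓ₁ and ℓ₂: solving the 2×2 system gives (x, y) = (4, 20).
Substitute into ℓ₃: (0)(4) + (8)(20) = 160.
But ℓ₃ requires 161 ≠ 160, so the three lines have no common point.

No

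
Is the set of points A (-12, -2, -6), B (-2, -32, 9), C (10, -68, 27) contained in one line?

Yes

AB = (10, -30, 15), AC = (22, -66, 33).
AB × AC = (0, 0, 0).
The cross product vanishes, so the three points are collinear.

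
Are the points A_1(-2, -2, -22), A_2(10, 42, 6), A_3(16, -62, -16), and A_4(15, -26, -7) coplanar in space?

Yes

The four points are coplanar iff the 3×3 determinant with rows A_1A_2, A_1A_3, A_1A_4 is zero.
Rows: (12, 44, 28), (18, -60, 6), (17, -24, 15).
Expanding along the first row: (12)(-756) − (44)(168) + (28)(588) = 0.
Zero determinant ⇒ coplanar.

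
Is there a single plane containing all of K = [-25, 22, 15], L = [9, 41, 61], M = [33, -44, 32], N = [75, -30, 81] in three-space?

A normal to the plane through K, L, M is n = KL × KM = (3359, 2090, -3346).
The plane has equation n·P = -88185. For N: n·N = -81801.
-81801 ≠ -88185, so N is off the plane.

No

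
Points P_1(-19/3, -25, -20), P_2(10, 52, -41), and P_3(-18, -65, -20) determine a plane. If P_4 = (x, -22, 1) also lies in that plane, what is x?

Coplanarity requires P_1P_2 · (P_1P_3 × P_1P_4) = 0.
P_1P_2 = (49/3, 77, -21), P_1P_3 = (-35/3, -40, 0); the triple product is linear in x with coefficient -840 and constant term 560.
Setting it to zero: x = 2/3.

2/3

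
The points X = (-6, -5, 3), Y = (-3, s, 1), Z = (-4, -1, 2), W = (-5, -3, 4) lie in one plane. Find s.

1

Normal to plane XZW: n = (6, -3, 0); plane equation n·P = -21.
Requiring n·Y = -21: (-3)s + (-18) = -21.
So s = 1.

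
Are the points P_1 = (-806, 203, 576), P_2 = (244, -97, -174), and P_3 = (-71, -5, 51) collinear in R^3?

P_1P_2 = (1050, -300, -750), P_1P_3 = (735, -208, -525).
P_1P_2 × P_1P_3 = (1500, 0, 2100).
The cross product is nonzero, so the points do not lie on one line.

No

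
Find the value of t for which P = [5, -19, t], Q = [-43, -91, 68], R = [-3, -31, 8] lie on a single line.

Collinearity requires PQ × PR = 0; each component is linear in t.
The x-component gives (60)t + (240) = 0, so t = -4.
The remaining components then also vanish.

-4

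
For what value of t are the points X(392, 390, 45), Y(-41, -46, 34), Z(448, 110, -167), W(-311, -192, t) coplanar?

107

Normal to plane XYZ: n = (89352, -92412, 145656); plane equation n·P = 5539824.
Requiring n·W = 5539824: (145656)t + (-10045368) = 5539824.
So t = 107.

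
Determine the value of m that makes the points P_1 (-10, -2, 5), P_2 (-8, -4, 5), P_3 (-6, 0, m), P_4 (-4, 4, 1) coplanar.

3

The points are coplanar iff P_1P_2 · (P_1P_3 × P_1P_4) = 0.
Expanding, this is linear in m: (-24)m + (72) = 0.
So m = 3.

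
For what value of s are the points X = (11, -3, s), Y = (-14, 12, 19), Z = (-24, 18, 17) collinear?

Collinearity requires XY × XZ = 0; each component is linear in s.
The x-component gives (6)s + (-144) = 0, so s = 24.
The remaining components then also vanish.

24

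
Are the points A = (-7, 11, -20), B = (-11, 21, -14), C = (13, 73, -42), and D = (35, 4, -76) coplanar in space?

Yes

The four points are coplanar iff the 3×3 determinant with rows AB, AC, AD is zero.
Rows: (-4, 10, 6), (20, 62, -22), (42, -7, -56).
Expanding along the first row: (-4)(-3626) − (10)(-196) + (6)(-2744) = 0.
Zero determinant ⇒ coplanar.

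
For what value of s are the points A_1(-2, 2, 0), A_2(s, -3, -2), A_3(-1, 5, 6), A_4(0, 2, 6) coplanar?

Normal to plane A_1A_3A_4: n = (18, 6, -6); plane equation n·P = -24.
Requiring n·A_2 = -24: (18)s + (-6) = -24.
So s = -1.

-1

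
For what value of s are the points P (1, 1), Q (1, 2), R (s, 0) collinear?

1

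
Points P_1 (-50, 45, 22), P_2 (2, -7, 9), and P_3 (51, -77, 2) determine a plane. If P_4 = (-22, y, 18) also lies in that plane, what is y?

5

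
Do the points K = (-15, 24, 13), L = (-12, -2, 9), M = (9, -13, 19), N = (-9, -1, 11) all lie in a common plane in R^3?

Yes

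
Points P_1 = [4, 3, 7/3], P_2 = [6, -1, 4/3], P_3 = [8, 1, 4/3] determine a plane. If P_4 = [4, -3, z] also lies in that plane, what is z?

A normal to the plane is n = P_1P_2 × P_1P_3 = (2, -2, 12).
P_4 lies in the plane iff n · P_1P_4 = 0.
This gives (12)z + (-16) = 0, so z = 4/3.

4/3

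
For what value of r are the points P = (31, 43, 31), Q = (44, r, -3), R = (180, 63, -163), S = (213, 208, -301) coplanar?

The points are coplanar iff PQ · (PR × PS) = 0.
Expanding, this is linear in r: (14160)r + (-991200) = 0.
So r = 70.

70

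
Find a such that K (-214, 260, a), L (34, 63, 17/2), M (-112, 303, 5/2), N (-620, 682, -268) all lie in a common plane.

-117

The points are coplanar iff KL · (KM × KN) = 0.
Expanding, this is linear in a: (-66586)a + (-7790562) = 0.
So a = -117.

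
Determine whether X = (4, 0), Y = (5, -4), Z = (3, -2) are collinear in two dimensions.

XY = (1, -4), XZ = (-1, -2).
Twice the signed area of △XYZ is (1)(-2) − (-4)(-1) = -6.
The area is nonzero, so the three points are not collinear.

No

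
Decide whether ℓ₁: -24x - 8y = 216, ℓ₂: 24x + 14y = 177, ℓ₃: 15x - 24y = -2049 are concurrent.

The three lines meet at one point iff the augmented coefficient matrix [aᵢ bᵢ cᵢ] has rank < 3, i.e. its determinant vanishes.
Here the determinant is 2088.
Nonzero, so no common point exists.

No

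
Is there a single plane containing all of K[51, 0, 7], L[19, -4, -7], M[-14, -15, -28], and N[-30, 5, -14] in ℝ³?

Yes

The four points are coplanar iff the 3×3 determinant with rows KL, KM, KN is zero.
Rows: (-32, -4, -14), (-65, -15, -35), (-81, 5, -21).
Expanding along the first row: (-32)(490) − (-4)(-1470) + (-14)(-1540) = 0.
Zero determinant ⇒ coplanar.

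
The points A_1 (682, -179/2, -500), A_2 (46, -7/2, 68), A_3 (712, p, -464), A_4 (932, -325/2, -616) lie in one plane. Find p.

Coplanarity ⇔ det[A_1A_2; A_1A_3; A_1A_4] = 0.
Expanding, this is linear in p: (-68224)p + (-7948096) = 0.
So p = -233/2.

-233/2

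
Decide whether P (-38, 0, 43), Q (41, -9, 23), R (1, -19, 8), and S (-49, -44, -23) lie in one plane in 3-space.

With P as base: PQ = (79, -9, -20), PR = (39, -19, -35), PS = (-11, -44, -66).
PR × PS = (-286, 2959, -1925).
PQ · (PR × PS) = -10725.
Since -10725 ≠ 0, the four points are not coplanar.

No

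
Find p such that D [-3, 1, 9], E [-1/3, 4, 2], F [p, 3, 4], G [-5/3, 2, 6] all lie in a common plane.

-1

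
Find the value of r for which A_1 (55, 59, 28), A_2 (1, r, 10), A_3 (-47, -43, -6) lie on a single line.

5

Direction A_1A_3 = (-102, -102, -34). From the x-coordinate of A_2, the parameter along the line is τ = (1 − 55)/(-102) = 9/17.
Then r = 59 + 9/17·(-102) = 5.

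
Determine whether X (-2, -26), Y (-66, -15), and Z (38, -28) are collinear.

No

XY = (-64, 11), XZ = (40, -2).
If collinear, XZ would be a scalar multiple of XY. But (-64)·(-2) ≠ (11)·(40) (difference -312), so they are not parallel; the points are not collinear.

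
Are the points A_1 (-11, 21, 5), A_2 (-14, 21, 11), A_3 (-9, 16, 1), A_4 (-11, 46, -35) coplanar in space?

No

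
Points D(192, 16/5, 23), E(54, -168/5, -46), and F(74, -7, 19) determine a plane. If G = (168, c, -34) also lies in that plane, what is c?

-103/5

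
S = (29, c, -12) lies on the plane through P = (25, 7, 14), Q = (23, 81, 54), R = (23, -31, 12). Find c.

3

The plane through P, Q, R has equation 1372x − 84y + 224z = 36848.
Substituting S: (-84)c + (37100) = 36848, so c = 3.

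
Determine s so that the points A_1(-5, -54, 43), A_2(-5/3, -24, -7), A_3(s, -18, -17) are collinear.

Direction A_1A_2 = (10/3, 30, -50). From the y-coordinate of A_3, the parameter along the line is τ = (-18 − (-54))/30 = 6/5.
Then s = (-5) + 6/5·(10/3) = -1.

-1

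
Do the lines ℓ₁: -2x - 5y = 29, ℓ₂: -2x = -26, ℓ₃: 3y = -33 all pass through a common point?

Intersecting ℓ₁ and ℓ₂: solving the 2×2 system gives (x, y) = (13, -11).
Substitute into ℓ₃: (0)(13) + (3)(-11) = -33.
This equals -33, so (13, -11) lies on all three lines and they are concurrent.

Yes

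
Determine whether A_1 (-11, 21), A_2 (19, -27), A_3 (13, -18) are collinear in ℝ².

No

A_1A_2 = (30, -48), A_1A_3 = (24, -39).
If collinear, A_1A_3 would be a scalar multiple of A_1A_2. But (30)·(-39) ≠ (-48)·(24) (difference -18), so they are not parallel; the points are not collinear.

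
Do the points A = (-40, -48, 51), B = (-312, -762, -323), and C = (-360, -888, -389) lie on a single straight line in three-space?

AB = (-272, -714, -374), AC = (-320, -840, -440).
AB × AC = (0, 0, 0).
The cross product vanishes, so the three points are collinear.

Yes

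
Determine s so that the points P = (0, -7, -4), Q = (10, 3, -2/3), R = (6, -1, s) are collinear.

Direction PQ = (10, 10, 10/3). From the x-coordinate of R, the parameter along the line is τ = (6 − 0)/10 = 3/5.
Then s = (-4) + 3/5·(10/3) = -2.

-2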